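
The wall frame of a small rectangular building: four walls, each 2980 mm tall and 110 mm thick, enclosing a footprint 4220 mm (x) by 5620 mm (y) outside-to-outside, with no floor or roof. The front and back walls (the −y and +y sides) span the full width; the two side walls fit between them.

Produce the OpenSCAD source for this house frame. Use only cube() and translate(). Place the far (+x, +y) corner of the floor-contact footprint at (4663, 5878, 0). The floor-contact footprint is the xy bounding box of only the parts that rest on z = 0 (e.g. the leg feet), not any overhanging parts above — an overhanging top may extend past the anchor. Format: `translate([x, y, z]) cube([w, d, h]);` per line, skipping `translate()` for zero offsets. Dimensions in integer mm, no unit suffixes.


translate([443, 258, 0]) cube([4220, 110, 2980]);
translate([443, 5768, 0]) cube([4220, 110, 2980]);
translate([443, 368, 0]) cube([110, 5400, 2980]);
translate([4553, 368, 0]) cube([110, 5400, 2980]);


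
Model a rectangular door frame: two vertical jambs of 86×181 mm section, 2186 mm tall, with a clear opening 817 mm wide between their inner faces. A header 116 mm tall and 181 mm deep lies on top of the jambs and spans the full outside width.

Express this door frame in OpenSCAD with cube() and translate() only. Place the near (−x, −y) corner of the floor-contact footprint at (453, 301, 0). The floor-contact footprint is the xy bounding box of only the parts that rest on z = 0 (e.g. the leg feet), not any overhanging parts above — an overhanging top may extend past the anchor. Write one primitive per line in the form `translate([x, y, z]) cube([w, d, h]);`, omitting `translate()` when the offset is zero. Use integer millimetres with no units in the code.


translate([453, 301, 0]) cube([86, 181, 2186]);
translate([1356, 301, 0]) cube([86, 181, 2186]);
translate([453, 301, 2186]) cube([989, 181, 116]);


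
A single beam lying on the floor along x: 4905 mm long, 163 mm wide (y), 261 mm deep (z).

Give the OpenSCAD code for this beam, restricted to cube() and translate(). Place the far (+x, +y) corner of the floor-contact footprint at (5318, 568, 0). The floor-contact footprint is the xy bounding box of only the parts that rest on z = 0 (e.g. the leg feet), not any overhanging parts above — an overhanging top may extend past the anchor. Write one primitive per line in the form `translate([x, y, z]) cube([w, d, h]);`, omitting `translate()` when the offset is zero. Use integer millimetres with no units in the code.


translate([413, 405, 0]) cube([4905, 163, 261]);


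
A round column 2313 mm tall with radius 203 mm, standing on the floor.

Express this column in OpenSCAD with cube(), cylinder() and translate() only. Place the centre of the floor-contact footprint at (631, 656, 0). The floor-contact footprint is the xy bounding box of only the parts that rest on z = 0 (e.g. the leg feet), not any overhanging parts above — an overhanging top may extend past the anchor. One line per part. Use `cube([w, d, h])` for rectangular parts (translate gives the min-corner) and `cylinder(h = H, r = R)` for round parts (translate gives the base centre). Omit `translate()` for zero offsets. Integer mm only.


translate([631, 656, 0]) cylinder(h = 2313, r = 203);


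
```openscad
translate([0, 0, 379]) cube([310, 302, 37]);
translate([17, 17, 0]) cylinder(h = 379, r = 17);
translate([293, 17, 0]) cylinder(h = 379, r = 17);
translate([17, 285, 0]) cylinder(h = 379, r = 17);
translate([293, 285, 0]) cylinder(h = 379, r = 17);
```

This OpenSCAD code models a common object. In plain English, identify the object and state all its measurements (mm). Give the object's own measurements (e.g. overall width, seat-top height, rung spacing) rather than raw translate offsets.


A simple wooden stool: a rectangular seat 310 mm (x) by 302 mm (y), 37 mm thick, top face at z = 416 mm, on four round legs, each 34 mm in diameter. The legs rest on z = 0, each leg's axis is inset half a diameter from the nearest pair of seat edges (so the leg's bounding box is flush with the corner).


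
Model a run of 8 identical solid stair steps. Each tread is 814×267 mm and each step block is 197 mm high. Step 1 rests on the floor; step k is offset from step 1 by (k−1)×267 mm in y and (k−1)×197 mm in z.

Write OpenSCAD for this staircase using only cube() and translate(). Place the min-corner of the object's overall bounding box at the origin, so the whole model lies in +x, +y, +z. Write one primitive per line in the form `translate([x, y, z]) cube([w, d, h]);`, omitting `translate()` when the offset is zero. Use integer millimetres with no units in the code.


cube([814, 267, 197]);
translate([0, 267, 197]) cube([814, 267, 197]);
translate([0, 534, 394]) cube([814, 267, 197]);
translate([0, 801, 591]) cube([814, 267, 197]);
translate([0, 1068, 788]) cube([814, 267, 197]);
translate([0, 1335, 985]) cube([814, 267, 197]);
translate([0, 1602, 1182]) cube([814, 267, 197]);
translate([0, 1869, 1379]) cube([814, 267, 197]);


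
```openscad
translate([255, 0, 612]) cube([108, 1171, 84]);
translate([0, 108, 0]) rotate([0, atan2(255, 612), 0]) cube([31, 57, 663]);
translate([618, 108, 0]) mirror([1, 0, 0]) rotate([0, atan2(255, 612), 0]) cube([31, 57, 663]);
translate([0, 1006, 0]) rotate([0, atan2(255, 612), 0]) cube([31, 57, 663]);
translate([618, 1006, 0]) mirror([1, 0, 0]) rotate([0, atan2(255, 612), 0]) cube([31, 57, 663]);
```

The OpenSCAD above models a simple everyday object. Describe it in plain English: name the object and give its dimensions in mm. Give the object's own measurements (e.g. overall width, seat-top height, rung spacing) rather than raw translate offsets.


A sawhorse. A 108×1171×84 mm beam (x, y, z) sits on two A-frame leg pairs. Each pair is two raked legs of 31×57 mm section (57 mm along y) splaying symmetrically in x. Each leg rises 612 mm vertically over 255 mm of horizontal reach and is 663 mm long along its own axis. Every leg's outer bottom edge rests on the floor and its outer top edge meets a bottom edge of the beam — the left legs (tilting toward +x) meet the beam's −x bottom edge, the right legs (their mirror images, tilting toward −x) meet its +x bottom edge — so the leg tops tuck under the beam, the beam's underside is 612 mm above the floor, and the feet are 618 mm apart outside-to-outside with the beam centred between them. The two leg pairs are set in 108 mm from either end of the beam.


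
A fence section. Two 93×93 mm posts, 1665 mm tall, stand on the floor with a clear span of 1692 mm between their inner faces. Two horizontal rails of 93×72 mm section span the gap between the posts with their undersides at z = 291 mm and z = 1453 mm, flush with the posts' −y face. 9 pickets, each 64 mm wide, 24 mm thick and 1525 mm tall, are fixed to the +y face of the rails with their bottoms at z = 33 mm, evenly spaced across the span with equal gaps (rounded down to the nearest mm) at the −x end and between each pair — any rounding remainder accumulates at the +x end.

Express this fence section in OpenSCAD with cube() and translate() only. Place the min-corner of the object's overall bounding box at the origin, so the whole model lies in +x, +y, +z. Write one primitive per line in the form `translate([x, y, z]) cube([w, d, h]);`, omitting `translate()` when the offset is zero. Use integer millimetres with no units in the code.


cube([93, 93, 1665]);
translate([1785, 0, 0]) cube([93, 93, 1665]);
translate([93, 0, 291]) cube([1692, 93, 72]);
translate([93, 0, 1453]) cube([1692, 93, 72]);
translate([204, 93, 33]) cube([64, 24, 1525]);
translate([379, 93, 33]) cube([64, 24, 1525]);
translate([554, 93, 33]) cube([64, 24, 1525]);
translate([729, 93, 33]) cube([64, 24, 1525]);
translate([904, 93, 33]) cube([64, 24, 1525]);
translate([1079, 93, 33]) cube([64, 24, 1525]);
translate([1254, 93, 33]) cube([64, 24, 1525]);
translate([1429, 93, 33]) cube([64, 24, 1525]);
translate([1604, 93, 33]) cube([64, 24, 1525]);


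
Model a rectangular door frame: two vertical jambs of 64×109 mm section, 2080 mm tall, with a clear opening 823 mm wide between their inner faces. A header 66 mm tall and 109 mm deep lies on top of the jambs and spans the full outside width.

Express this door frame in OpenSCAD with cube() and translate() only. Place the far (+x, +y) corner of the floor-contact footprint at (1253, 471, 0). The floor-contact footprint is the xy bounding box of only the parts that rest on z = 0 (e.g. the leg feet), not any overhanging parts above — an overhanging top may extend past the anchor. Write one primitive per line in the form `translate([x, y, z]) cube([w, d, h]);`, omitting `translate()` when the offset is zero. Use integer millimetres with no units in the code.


translate([302, 362, 0]) cube([64, 109, 2080]);
translate([1189, 362, 0]) cube([64, 109, 2080]);
translate([302, 362, 2080]) cube([951, 109, 66]);


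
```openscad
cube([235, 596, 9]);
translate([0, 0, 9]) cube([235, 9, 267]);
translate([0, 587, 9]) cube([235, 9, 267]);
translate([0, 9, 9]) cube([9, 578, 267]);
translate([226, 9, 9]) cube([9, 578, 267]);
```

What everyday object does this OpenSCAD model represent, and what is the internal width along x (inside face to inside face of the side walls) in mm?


An open box. The internal width is 217 mm.

A 235×596 base slab with four walls standing on it — an open box. The base is 235 mm wide and the walls are 9 mm thick, so the internal width is 235 − 2 × 9 = 217 mm.


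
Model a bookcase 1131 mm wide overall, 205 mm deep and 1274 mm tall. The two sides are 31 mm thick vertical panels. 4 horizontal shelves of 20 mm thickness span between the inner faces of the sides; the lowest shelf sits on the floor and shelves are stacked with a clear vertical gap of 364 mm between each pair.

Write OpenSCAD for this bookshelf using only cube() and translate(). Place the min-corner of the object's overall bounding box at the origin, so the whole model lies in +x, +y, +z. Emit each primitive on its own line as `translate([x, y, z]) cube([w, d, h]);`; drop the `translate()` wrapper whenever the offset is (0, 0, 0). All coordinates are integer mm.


cube([31, 205, 1274]);
translate([1100, 0, 0]) cube([31, 205, 1274]);
translate([31, 0, 0]) cube([1069, 205, 20]);
translate([31, 0, 384]) cube([1069, 205, 20]);
translate([31, 0, 768]) cube([1069, 205, 20]);
translate([31, 0, 1152]) cube([1069, 205, 20]);


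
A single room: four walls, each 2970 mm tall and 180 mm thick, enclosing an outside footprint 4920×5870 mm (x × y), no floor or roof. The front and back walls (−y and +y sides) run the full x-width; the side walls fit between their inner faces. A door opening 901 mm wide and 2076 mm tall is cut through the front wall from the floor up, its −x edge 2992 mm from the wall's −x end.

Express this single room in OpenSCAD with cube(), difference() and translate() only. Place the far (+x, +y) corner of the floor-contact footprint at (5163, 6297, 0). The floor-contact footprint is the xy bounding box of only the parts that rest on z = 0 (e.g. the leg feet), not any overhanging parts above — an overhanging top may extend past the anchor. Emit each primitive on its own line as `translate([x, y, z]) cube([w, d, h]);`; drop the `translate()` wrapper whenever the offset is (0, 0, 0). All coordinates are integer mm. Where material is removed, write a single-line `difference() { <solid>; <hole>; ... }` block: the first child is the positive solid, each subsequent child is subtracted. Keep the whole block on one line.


difference() { translate([243, 427, 0]) cube([4920, 180, 2970]); translate([3235, 427, 0]) cube([901, 180, 2076]); }
translate([243, 6117, 0]) cube([4920, 180, 2970]);
translate([243, 607, 0]) cube([180, 5510, 2970]);
translate([4983, 607, 0]) cube([180, 5510, 2970]);


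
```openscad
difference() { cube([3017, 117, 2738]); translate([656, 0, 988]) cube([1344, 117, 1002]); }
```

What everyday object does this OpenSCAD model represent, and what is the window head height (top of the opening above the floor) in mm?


A wall with a window opening. The window head height is 1990 mm.

A wall with a rectangular opening subtracted — a window. Sill at z = 988, opening 1002 mm tall, so the head is at 988 + 1002 = 1990 mm.


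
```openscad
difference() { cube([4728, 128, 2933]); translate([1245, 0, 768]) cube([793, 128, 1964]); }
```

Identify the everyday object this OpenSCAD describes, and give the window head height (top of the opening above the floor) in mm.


A wall with a window opening. The window head height is 2732 mm.

A wall with a rectangular opening subtracted — a window. Sill at z = 768, opening 1964 mm tall, so the head is at 768 + 1964 = 2732 mm.


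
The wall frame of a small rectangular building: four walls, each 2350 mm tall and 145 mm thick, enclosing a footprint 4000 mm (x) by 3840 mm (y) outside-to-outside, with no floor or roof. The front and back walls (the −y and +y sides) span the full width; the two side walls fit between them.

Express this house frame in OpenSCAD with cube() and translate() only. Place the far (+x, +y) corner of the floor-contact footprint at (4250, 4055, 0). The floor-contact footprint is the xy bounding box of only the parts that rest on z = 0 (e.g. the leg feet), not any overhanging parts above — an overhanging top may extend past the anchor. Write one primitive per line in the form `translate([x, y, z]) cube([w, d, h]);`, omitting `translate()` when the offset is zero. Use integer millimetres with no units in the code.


translate([250, 215, 0]) cube([4000, 145, 2350]);
translate([250, 3910, 0]) cube([4000, 145, 2350]);
translate([250, 360, 0]) cube([145, 3550, 2350]);
translate([4105, 360, 0]) cube([145, 3550, 2350]);


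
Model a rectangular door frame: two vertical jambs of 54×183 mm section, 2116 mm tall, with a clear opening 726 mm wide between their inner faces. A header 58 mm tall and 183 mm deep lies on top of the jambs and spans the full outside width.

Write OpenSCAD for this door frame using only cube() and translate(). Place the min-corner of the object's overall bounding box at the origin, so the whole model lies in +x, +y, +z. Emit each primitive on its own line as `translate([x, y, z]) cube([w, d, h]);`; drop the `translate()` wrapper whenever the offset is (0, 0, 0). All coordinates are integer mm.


cube([54, 183, 2116]);
translate([780, 0, 0]) cube([54, 183, 2116]);
translate([0, 0, 2116]) cube([834, 183, 58]);


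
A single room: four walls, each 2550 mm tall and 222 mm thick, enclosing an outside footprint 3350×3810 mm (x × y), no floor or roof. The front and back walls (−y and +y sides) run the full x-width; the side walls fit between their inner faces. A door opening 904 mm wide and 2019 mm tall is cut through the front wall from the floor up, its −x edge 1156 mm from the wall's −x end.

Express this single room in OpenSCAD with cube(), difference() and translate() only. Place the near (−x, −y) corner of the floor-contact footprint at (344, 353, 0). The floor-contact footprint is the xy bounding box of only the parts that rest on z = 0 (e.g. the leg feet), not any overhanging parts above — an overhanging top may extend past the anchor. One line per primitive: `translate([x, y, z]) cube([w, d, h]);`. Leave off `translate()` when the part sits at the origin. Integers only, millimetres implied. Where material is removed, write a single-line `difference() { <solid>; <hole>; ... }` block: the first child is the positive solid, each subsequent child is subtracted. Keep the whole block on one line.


difference() { translate([344, 353, 0]) cube([3350, 222, 2550]); translate([1500, 353, 0]) cube([904, 222, 2019]); }
translate([344, 3941, 0]) cube([3350, 222, 2550]);
translate([344, 575, 0]) cube([222, 3366, 2550]);
translate([3472, 575, 0]) cube([222, 3366, 2550]);


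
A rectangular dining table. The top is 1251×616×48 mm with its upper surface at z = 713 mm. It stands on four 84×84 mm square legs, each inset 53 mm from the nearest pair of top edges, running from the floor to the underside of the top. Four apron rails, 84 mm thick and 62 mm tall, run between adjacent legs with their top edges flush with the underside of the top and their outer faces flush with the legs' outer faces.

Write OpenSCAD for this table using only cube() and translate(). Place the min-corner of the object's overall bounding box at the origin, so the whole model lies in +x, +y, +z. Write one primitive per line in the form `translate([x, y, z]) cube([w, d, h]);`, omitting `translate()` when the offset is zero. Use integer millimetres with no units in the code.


// leg_h = 713 - 48 = 665
// apron z = 665 - 62 = 603
translate([0, 0, 665]) cube([1251, 616, 48]);
translate([53, 53, 0]) cube([84, 84, 665]);
translate([1114, 53, 0]) cube([84, 84, 665]);
translate([53, 479, 0]) cube([84, 84, 665]);
translate([1114, 479, 0]) cube([84, 84, 665]);
translate([137, 53, 603]) cube([977, 84, 62]);
translate([137, 479, 603]) cube([977, 84, 62]);
translate([53, 137, 603]) cube([84, 342, 62]);
translate([1114, 137, 603]) cube([84, 342, 62]);


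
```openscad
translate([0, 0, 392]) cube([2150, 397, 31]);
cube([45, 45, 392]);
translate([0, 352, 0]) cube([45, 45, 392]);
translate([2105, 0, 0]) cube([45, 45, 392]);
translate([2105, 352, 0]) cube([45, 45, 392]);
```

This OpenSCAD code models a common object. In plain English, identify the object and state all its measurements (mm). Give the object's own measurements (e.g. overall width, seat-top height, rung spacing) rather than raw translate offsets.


A long wooden bench with a 2150 mm (x) × 397 mm (y) seat, 31 mm thick, its top surface 423 mm above the floor. Four 45 mm square legs at the seat corners, flush with the edges, run from z = 0 to the seat underside.


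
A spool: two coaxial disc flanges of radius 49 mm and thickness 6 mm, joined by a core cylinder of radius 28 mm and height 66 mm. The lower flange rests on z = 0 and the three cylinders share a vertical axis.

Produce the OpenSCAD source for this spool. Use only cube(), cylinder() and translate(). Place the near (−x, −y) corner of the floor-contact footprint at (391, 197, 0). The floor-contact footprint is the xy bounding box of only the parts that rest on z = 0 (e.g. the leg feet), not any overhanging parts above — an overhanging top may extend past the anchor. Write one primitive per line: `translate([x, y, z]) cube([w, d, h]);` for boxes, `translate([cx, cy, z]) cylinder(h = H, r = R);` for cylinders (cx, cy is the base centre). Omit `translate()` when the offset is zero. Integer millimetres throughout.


translate([440, 246, 0]) cylinder(h = 6, r = 49);
translate([440, 246, 6]) cylinder(h = 66, r = 28);
translate([440, 246, 72]) cylinder(h = 6, r = 49);


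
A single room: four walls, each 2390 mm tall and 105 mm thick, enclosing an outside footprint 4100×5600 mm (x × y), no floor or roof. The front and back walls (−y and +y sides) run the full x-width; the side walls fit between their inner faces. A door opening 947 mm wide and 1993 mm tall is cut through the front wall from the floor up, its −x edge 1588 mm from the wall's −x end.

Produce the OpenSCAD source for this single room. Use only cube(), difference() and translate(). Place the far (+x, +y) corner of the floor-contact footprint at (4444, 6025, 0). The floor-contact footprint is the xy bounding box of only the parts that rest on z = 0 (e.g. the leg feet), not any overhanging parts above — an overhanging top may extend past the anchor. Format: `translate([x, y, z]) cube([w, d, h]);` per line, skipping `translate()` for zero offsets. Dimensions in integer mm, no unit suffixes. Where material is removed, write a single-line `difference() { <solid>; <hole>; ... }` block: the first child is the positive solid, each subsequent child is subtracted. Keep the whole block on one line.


difference() { translate([344, 425, 0]) cube([4100, 105, 2390]); translate([1932, 425, 0]) cube([947, 105, 1993]); }
translate([344, 5920, 0]) cube([4100, 105, 2390]);
translate([344, 530, 0]) cube([105, 5390, 2390]);
translate([4339, 530, 0]) cube([105, 5390, 2390]);


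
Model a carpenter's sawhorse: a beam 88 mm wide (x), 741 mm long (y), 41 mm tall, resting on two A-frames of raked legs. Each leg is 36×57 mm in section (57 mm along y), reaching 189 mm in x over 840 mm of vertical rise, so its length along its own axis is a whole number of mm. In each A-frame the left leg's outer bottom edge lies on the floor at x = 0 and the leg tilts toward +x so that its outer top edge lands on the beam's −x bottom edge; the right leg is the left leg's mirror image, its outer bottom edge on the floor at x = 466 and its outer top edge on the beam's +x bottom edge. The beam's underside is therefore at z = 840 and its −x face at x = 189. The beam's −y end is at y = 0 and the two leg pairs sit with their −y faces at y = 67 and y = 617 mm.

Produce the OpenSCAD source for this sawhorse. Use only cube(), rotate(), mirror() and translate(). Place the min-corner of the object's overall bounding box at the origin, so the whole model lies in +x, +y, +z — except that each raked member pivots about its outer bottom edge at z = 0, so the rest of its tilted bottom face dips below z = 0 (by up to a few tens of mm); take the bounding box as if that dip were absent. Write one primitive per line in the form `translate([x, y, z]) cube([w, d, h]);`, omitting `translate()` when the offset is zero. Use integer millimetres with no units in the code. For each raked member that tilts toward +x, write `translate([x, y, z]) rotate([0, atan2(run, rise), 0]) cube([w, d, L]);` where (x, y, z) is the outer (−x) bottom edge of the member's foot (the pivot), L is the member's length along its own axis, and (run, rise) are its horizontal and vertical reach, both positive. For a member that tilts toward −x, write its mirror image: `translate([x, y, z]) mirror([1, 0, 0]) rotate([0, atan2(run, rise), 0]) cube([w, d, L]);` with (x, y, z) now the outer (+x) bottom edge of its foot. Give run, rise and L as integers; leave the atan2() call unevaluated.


translate([189, 0, 840]) cube([88, 741, 41]);
translate([0, 67, 0]) rotate([0, atan2(189, 840), 0]) cube([36, 57, 861]);
translate([466, 67, 0]) mirror([1, 0, 0]) rotate([0, atan2(189, 840), 0]) cube([36, 57, 861]);
translate([0, 617, 0]) rotate([0, atan2(189, 840), 0]) cube([36, 57, 861]);
translate([466, 617, 0]) mirror([1, 0, 0]) rotate([0, atan2(189, 840), 0]) cube([36, 57, 861]);


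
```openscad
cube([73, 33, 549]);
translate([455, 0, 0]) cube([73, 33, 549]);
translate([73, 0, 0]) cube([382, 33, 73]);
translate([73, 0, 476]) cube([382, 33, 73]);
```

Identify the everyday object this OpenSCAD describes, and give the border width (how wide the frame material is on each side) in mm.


A picture frame. The border width is 73 mm.

Four thin pieces enclosing a rectangular opening — a picture frame. The two full-height stiles are 549 mm tall; the top rail sits at z = 476 and is 73 mm tall, so the border above the opening is 549 − 476 = 73 mm, matching the stile x-width.


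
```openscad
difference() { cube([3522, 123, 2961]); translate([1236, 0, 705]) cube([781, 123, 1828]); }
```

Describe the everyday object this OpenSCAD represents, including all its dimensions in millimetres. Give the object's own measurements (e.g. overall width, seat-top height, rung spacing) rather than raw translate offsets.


A wall 3522 mm long (x), 123 mm thick (y), 2961 mm tall, with a rectangular window opening cut through it. The opening is 781 mm wide and 1828 mm tall; its sill is at z = 705 mm and its near (−x) edge is 1236 mm from the wall's −x end. The opening passes through the full wall thickness.


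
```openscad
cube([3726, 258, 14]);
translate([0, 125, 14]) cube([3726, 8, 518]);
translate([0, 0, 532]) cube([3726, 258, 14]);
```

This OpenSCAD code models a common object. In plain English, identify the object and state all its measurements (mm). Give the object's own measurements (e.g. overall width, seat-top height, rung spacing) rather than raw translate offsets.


An I-beam lying along x, 3726 mm long. Overall section height 546 mm. Two flanges 258 mm wide (y) and 14 mm thick, one on the floor and one at the top; a web 8 mm thick runs between them, centred on the flange width.


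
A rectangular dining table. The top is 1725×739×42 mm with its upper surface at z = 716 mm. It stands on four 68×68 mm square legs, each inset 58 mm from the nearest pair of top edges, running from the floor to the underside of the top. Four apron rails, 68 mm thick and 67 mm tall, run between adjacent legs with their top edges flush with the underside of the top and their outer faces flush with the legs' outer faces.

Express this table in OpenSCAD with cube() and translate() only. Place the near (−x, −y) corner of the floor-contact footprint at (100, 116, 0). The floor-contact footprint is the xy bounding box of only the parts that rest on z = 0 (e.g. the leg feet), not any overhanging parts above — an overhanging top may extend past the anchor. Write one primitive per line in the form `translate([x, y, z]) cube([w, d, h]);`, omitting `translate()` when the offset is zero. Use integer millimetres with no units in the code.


translate([42, 58, 674]) cube([1725, 739, 42]);
translate([100, 116, 0]) cube([68, 68, 674]);
translate([1641, 116, 0]) cube([68, 68, 674]);
translate([100, 671, 0]) cube([68, 68, 674]);
translate([1641, 671, 0]) cube([68, 68, 674]);
translate([168, 116, 607]) cube([1473, 68, 67]);
translate([168, 671, 607]) cube([1473, 68, 67]);
translate([100, 184, 607]) cube([68, 487, 67]);
translate([1641, 184, 607]) cube([68, 487, 67]);


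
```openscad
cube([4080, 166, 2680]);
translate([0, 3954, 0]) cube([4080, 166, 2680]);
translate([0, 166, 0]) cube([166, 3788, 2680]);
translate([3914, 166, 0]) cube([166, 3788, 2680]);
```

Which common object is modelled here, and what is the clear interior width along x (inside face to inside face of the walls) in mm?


A house (or room) frame. The interior width is 3748 mm.

Four 2680 mm walls enclosing a rectangle with no floor or roof — a room or house frame. Outside width is 4080 mm and wall thickness is 166 mm, so the interior width is 4080 − 2 × 166 = 3748 mm.


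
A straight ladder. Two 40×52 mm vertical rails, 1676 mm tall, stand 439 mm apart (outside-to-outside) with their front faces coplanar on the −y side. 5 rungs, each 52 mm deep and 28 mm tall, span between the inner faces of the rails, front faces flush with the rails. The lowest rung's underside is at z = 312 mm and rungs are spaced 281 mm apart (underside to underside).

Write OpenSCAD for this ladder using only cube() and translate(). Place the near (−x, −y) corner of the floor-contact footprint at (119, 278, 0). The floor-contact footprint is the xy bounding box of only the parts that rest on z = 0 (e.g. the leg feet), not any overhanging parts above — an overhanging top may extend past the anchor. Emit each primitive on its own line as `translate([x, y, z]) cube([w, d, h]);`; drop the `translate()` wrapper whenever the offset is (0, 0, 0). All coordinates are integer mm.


translate([119, 278, 0]) cube([40, 52, 1676]);
translate([518, 278, 0]) cube([40, 52, 1676]);
translate([159, 278, 312]) cube([359, 52, 28]);
translate([159, 278, 593]) cube([359, 52, 28]);
translate([159, 278, 874]) cube([359, 52, 28]);
translate([159, 278, 1155]) cube([359, 52, 28]);
translate([159, 278, 1436]) cube([359, 52, 28]);


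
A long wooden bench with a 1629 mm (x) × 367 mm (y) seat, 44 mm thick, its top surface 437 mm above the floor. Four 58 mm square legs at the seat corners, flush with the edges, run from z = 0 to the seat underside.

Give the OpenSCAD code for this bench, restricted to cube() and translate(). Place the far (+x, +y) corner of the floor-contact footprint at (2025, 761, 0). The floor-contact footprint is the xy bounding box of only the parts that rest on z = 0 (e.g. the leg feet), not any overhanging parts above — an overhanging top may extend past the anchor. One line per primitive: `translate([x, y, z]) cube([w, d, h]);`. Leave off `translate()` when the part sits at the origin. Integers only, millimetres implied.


// leg_h = 437 − 44 = 393
translate([396, 394, 393]) cube([1629, 367, 44]);
translate([396, 394, 0]) cube([58, 58, 393]);
translate([396, 703, 0]) cube([58, 58, 393]);
translate([1967, 394, 0]) cube([58, 58, 393]);
translate([1967, 703, 0]) cube([58, 58, 393]);


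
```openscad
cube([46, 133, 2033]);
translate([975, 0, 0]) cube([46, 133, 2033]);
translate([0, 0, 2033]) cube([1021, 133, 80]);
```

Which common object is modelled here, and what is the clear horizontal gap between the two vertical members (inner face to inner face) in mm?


A door frame. The clear opening width is 929 mm.

Two 2033 mm tall posts with a header on top — a door frame. The left jamb is 46 mm wide at x = 0; the right jamb starts at x = 975. The clear opening is 975 − 46 = 929 mm.


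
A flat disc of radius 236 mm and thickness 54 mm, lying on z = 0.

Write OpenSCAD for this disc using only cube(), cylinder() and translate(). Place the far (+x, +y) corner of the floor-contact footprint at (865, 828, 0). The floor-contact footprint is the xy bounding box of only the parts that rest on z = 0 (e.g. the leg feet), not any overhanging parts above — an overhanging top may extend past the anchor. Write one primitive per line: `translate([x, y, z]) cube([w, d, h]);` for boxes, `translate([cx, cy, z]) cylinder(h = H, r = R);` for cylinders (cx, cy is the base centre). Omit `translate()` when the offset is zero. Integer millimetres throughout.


translate([629, 592, 0]) cylinder(h = 54, r = 236);


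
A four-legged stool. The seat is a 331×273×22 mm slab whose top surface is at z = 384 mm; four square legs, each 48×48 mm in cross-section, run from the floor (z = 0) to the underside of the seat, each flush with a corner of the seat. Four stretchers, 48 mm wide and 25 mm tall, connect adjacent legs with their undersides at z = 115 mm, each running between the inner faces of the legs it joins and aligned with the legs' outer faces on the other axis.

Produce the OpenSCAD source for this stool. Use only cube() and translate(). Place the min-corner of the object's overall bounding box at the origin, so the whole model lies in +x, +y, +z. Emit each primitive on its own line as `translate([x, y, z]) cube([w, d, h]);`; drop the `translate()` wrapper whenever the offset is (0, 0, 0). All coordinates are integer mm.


translate([0, 0, 362]) cube([331, 273, 22]);
cube([48, 48, 362]);
translate([283, 0, 0]) cube([48, 48, 362]);
translate([0, 225, 0]) cube([48, 48, 362]);
translate([283, 225, 0]) cube([48, 48, 362]);
translate([48, 0, 115]) cube([235, 48, 25]);
translate([48, 225, 115]) cube([235, 48, 25]);
translate([0, 48, 115]) cube([48, 177, 25]);
translate([283, 48, 115]) cube([48, 177, 25]);


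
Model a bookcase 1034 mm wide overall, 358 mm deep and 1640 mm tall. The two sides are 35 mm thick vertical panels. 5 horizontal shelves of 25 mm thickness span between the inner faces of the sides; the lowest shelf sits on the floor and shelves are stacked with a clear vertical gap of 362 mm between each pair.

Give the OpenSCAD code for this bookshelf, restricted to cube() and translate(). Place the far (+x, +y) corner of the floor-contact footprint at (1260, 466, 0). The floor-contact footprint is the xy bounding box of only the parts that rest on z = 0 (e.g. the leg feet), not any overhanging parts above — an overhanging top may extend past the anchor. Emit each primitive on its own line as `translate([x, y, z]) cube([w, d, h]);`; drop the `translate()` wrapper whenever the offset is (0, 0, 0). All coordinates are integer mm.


translate([226, 108, 0]) cube([35, 358, 1640]);
translate([1225, 108, 0]) cube([35, 358, 1640]);
translate([261, 108, 0]) cube([964, 358, 25]);
translate([261, 108, 387]) cube([964, 358, 25]);
translate([261, 108, 774]) cube([964, 358, 25]);
translate([261, 108, 1161]) cube([964, 358, 25]);
translate([261, 108, 1548]) cube([964, 358, 25]);


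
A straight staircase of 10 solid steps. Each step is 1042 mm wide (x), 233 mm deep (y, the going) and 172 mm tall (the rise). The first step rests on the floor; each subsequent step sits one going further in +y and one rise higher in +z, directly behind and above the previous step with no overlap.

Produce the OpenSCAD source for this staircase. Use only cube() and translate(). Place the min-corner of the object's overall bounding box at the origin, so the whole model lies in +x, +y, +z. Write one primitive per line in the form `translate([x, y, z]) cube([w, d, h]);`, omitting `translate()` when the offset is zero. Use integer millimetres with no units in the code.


cube([1042, 233, 172]);
translate([0, 233, 172]) cube([1042, 233, 172]);
translate([0, 466, 344]) cube([1042, 233, 172]);
translate([0, 699, 516]) cube([1042, 233, 172]);
translate([0, 932, 688]) cube([1042, 233, 172]);
translate([0, 1165, 860]) cube([1042, 233, 172]);
translate([0, 1398, 1032]) cube([1042, 233, 172]);
translate([0, 1631, 1204]) cube([1042, 233, 172]);
translate([0, 1864, 1376]) cube([1042, 233, 172]);
translate([0, 2097, 1548]) cube([1042, 233, 172]);


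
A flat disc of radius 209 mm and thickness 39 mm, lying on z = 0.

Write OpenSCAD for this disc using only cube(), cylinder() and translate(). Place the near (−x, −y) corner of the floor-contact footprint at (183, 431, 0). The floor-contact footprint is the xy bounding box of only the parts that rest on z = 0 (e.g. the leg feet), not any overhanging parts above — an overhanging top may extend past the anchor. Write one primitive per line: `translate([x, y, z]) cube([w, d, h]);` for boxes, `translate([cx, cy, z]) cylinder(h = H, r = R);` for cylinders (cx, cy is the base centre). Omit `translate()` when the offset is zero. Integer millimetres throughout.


translate([392, 640, 0]) cylinder(h = 39, r = 209);


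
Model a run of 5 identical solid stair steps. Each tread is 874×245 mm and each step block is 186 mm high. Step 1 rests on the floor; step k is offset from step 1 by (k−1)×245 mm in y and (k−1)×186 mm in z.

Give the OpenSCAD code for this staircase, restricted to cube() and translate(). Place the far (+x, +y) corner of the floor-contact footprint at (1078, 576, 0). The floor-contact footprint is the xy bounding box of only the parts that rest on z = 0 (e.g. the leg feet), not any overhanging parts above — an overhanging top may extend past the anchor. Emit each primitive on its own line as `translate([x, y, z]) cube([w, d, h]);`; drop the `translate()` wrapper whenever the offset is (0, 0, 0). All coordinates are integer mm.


translate([204, 331, 0]) cube([874, 245, 186]);
translate([204, 576, 186]) cube([874, 245, 186]);
translate([204, 821, 372]) cube([874, 245, 186]);
translate([204, 1066, 558]) cube([874, 245, 186]);
translate([204, 1311, 744]) cube([874, 245, 186]);


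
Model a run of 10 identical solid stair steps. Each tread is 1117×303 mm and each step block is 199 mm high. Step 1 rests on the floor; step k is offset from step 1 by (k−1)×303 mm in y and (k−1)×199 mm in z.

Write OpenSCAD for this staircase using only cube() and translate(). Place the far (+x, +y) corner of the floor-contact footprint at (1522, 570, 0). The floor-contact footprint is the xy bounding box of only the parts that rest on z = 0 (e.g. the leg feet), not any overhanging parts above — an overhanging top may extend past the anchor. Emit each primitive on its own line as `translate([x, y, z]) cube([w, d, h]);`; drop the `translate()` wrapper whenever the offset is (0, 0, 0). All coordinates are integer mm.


translate([405, 267, 0]) cube([1117, 303, 199]);
translate([405, 570, 199]) cube([1117, 303, 199]);
translate([405, 873, 398]) cube([1117, 303, 199]);
translate([405, 1176, 597]) cube([1117, 303, 199]);
translate([405, 1479, 796]) cube([1117, 303, 199]);
translate([405, 1782, 995]) cube([1117, 303, 199]);
translate([405, 2085, 1194]) cube([1117, 303, 199]);
translate([405, 2388, 1393]) cube([1117, 303, 199]);
translate([405, 2691, 1592]) cube([1117, 303, 199]);
translate([405, 2994, 1791]) cube([1117, 303, 199]);


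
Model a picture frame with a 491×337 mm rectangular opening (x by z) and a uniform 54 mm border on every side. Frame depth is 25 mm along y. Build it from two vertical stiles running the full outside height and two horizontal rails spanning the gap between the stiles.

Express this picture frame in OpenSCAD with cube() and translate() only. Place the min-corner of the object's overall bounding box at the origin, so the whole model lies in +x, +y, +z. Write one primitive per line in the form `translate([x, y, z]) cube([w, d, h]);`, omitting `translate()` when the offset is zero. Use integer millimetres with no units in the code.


cube([54, 25, 445]);
translate([545, 0, 0]) cube([54, 25, 445]);
translate([54, 0, 0]) cube([491, 25, 54]);
translate([54, 0, 391]) cube([491, 25, 54]);


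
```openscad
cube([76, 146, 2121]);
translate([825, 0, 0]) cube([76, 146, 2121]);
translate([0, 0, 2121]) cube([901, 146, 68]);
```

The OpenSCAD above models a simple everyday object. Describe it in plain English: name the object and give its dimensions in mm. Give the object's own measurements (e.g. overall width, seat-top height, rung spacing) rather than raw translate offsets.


A door frame. The clear opening is 749 mm wide and 2121 mm high. Two 76 mm wide jambs, 146 mm deep, stand either side of the opening from the floor to the top of the opening. A 68 mm thick head sits across the top of both jambs, spanning the full outside width of the frame.


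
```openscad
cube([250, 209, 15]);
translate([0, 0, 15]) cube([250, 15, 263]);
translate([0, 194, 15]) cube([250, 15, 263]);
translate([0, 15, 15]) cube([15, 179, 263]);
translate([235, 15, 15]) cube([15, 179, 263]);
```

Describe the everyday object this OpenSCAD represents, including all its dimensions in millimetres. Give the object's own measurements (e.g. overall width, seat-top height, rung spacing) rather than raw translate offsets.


An open-topped rectangular box: outside dimensions 250×209×278 mm, with a uniform wall and base thickness of 15 mm. The base is a full 250×209 slab on the floor; four walls sit on top of the base. The front and back walls (the −y and +y sides) span the full width; the two side walls fit between them.


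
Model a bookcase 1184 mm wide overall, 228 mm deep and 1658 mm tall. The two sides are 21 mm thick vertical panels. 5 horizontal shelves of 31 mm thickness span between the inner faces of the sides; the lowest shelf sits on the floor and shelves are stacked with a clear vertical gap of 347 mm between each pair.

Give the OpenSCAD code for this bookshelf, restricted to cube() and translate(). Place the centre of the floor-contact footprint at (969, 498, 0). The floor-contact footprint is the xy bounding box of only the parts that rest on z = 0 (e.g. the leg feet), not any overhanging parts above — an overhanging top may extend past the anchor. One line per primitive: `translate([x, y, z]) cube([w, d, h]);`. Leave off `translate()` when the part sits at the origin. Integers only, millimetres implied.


translate([377, 384, 0]) cube([21, 228, 1658]);
translate([1540, 384, 0]) cube([21, 228, 1658]);
translate([398, 384, 0]) cube([1142, 228, 31]);
translate([398, 384, 378]) cube([1142, 228, 31]);
translate([398, 384, 756]) cube([1142, 228, 31]);
translate([398, 384, 1134]) cube([1142, 228, 31]);
translate([398, 384, 1512]) cube([1142, 228, 31]);


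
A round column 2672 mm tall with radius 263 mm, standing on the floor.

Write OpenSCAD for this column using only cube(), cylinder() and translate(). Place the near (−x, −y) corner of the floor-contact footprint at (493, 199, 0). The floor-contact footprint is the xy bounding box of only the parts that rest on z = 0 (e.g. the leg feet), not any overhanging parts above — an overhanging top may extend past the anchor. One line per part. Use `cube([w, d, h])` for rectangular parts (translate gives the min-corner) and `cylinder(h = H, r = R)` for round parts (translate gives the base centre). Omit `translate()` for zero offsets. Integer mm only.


translate([756, 462, 0]) cylinder(h = 2672, r = 263);
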